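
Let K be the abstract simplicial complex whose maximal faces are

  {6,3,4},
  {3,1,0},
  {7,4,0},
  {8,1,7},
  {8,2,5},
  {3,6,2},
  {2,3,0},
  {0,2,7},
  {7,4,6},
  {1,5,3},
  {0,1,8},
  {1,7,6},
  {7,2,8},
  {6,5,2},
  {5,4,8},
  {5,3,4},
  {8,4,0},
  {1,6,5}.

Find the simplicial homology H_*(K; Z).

Order the vertices as 0 < 1 < 2 < 3 < 4 < 5 < 6 < 7 < 8. Listing each simplex with vertices in this order, K has dimension 2 with simplices:

  0-simplices (9): [0], [1], [2], [3], [4], [5], [6], [7], [8]
  1-simplices (27): (27 of them)
  2-simplices (18): [0,1,3], [0,1,8], [0,2,3], [0,2,7], [0,4,7], [0,4,8], [1,3,5], [1,5,6], [1,6,7], [1,7,8], [2,3,6], [2,5,6], [2,5,8], [2,7,8], [3,4,5], [3,4,6], [4,5,8], [4,6,7]

Hence C_0 ≅ Z^9, C_1 ≅ Z^27, C_2 ≅ Z^18.

The boundary map ∂_1: C_1 → C_0 sends each edge [p,q] (with p < q) to q − p. For instance
  ∂[2,3] = [3] − [2].
The resulting 9×27 matrix has rank 8, and its Smith normal form has invariant factors (1,1,1,1,1,1,1,1).

∂_2: C_2 → C_1 sends each 2-simplex [p,q,r] to [q,r] − [p,r] + [p,q]. For instance
  ∂[3,4,6] = [4,6] − [3,6] + [3,4],
  ∂[4,6,7] = [6,7] − [4,7] + [4,6].
As a 27×18 matrix over Z this has rank 18, with invariant factors (1,1,1,1,1,1,1,1,1,1,1,1,1,1,1,1,1,2).

Reading off H_k = ker ∂_k / im ∂_{k+1}:

  H_0: rank C_0 − rank ∂_1 = 9 − 8 = 1, and the invariant factors of ∂_1 are all 1, so H_0 ≅ Z.
  H_1: rank ker ∂_1 − rank ∂_2 = (27 − 8) − 18 = 1, and ∂_2 has invariant factor 2 > 1, so H_1 ≅ Z ⊕ Z_2.
  H_2: rank ker ∂_2 − rank ∂_3 = (18 − 18) − 0 = 0, and there is no ∂_3, so H_2 ≅ 0.

H_0 = Z,  H_1 = Z ⊕ Z_2,  H_2 = 0.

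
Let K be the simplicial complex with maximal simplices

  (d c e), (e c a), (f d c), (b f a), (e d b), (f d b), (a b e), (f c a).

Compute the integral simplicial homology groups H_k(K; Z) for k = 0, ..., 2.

We work with the vertex ordering a < b < c < d < e < f. The simplices of K, each written with vertices in increasing order, are:

  0-simplices (6): a, b, c, d, e, f
  1-simplices (12): ab, ac, ae, af, bd, be, bf, cd, ce, cf, de, df
  2-simplices (8): abe, abf, ace, acf, bde, bdf, cde, cdf

giving chain groups C_0 ≅ Z^6, C_1 ≅ Z^12, C_2 ≅ Z^8.

The boundary map ∂_1: C_1 → C_0 sends each edge [p,q] (with p < q) to q − p. For instance
  ∂bd = d − b.
The 6×12 boundary matrix has rank 5 and Smith normal form diag(1,1,1,1,1).

∂_2: C_2 → C_1 sends each 2-simplex [p,q,r] to [q,r] − [p,r] + [p,q]. For instance
  ∂cdf = df − cf + cd,
  ∂ace = ce − ae + ac.
As a 12×8 matrix over Z this has rank 7, with invariant factors (1,1,1,1,1,1,1).

From H_k ≅ ker(∂_k) / im(∂_{k+1}) we obtain:

  H_0: rank C_0 − rank ∂_1 = 6 − 5 = 1, and the invariant factors of ∂_1 are all 1, so H_0 = Z.
  H_1: rank ker ∂_1 − rank ∂_2 = (12 − 5) − 7 = 0, and the invariant factors of ∂_2 are all 1, so H_1 = 0.
  H_2: rank ker ∂_2 − rank ∂_3 = (8 − 7) − 0 = 1, and there is no ∂_3, so H_2 = Z.

As a check, the Euler characteristic is 6 − 12 + 8 = 2, which agrees with 1 − 0 + 1 = 2.
(K is a triangulation of the 2-sphere S^2.)

H_0 ≅ Z,  H_1 = 0,  H_2 ≅ Z.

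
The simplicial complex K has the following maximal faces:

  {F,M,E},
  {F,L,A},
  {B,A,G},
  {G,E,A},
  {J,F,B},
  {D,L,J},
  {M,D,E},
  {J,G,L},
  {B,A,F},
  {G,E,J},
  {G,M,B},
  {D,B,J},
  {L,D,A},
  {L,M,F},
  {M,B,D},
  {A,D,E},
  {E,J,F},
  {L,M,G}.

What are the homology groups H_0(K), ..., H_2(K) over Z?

H_0 ≅ Z,  H_1 ≅ Z^2,  H_2 ≅ Z.

K has 9 vertices, 27 edges, 18 triangles.
rank ∂_0 = 0, rank ∂_1 = 8 ⇒ b_0 = 9 − 0 − 8 = 1; all invariant factors of ∂_1 are 1 so no torsion. So H_0 = Z.
rank ∂_1 = 8, rank ∂_2 = 17 ⇒ b_1 = 27 − 8 − 17 = 2; all invariant factors of ∂_2 are 1 so no torsion. So H_1 = Z^2.
rank ∂_2 = 17, rank ∂_3 = 0 ⇒ b_2 = 18 − 17 − 0 = 1. So H_2 = Z.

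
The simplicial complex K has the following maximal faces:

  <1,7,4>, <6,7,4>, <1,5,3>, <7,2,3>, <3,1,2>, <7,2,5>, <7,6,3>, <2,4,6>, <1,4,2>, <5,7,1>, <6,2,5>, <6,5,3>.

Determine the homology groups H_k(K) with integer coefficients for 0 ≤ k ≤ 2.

We work with the vertex ordering 1 < 2 < 3 < 4 < 5 < 6 < 7. The simplices of K, each written with vertices in increasing order, are:

  0-simplices (7): [1], [2], [3], [4], [5], [6], [7]
  1-simplices (18): [1,2], [1,3], [1,4], [1,5], [1,7], [2,3], [2,4], [2,5], [2,6], [2,7], [3,5], [3,6], [3,7], [4,6], [4,7], [5,6], [5,7], [6,7]
  2-simplices (12): [1,2,3], [1,2,4], [1,3,5], [1,4,7], [1,5,7], [2,3,7], [2,4,6], [2,5,6], [2,5,7], [3,5,6], [3,6,7], [4,6,7]

so the chain groups are C_0 ≅ Z^7, C_1 ≅ Z^18, C_2 ≅ Z^12.

∂_1: C_1 → C_0 is given by ∂[p,q] = [q] − [p]. For instance
  ∂[1,7] = [7] − [1].
The 7×18 boundary matrix has rank 6 and Smith normal form diag(1,1,1,1,1,1).

Boundary ∂_2: C_2 → C_1 maps a triangle to the signed sum of its edges. For instance
  ∂[2,3,7] = [3,7] − [2,7] + [2,3],
  ∂[3,5,6] = [5,6] − [3,6] + [3,5].
This gives a 18×12 integer matrix of rank 12; reducing to Smith normal form yields diagonal entries (1,1,1,1,1,1,1,1,1,1,1,2).

From H_k ≅ ker(∂_k) / im(∂_{k+1}) we obtain:

  H_0: rank C_0 − rank ∂_1 = 7 − 6 = 1, and the invariant factors of ∂_1 are all 1, so H_0 ≅ Z.
  H_1: rank ker ∂_1 − rank ∂_2 = (18 − 6) − 12 = 0, and ∂_2 has invariant factor 2 > 1, so H_1 ≅ Z/2Z.
  H_2: rank ker ∂_2 − rank ∂_3 = (12 − 12) − 0 = 0, and there is no ∂_3, so H_2 ≅ 0.

As a check, the Euler characteristic is 7 − 18 + 12 = 1, which agrees with 1 − 0 + 0 = 1.

H_0 = Z,  H_1 = Z/2Z,  H_2 = 0.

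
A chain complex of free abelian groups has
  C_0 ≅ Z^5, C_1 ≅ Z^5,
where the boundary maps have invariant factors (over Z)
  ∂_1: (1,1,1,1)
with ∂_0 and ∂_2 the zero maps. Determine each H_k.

H_0: b_0 = 5 − 0 − 4 = 1; torsion from ∂_1 factors > 1: none. So H_0 = Z.
H_1: b_1 = 5 − 4 − 0 = 1; torsion from ∂_2 factors > 1: none. So H_1 = Z.

H_0 = Z,  H_1 = Z.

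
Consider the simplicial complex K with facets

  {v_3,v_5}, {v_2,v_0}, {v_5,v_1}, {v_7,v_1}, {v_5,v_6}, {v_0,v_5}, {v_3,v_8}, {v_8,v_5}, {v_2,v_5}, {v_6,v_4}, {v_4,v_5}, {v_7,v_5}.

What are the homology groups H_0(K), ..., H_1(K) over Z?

Order the vertices as v_0 < v_1 < v_2 < v_3 < v_4 < v_5 < v_6 < v_7 < v_8. Listing each simplex with vertices in this order, K has dimension 1 with simplices:

  0-simplices (9): [v_0], [v_1], [v_2], [v_3], [v_4], [v_5], [v_6], [v_7], [v_8]
  1-simplices (12): [v_0,v_2], [v_0,v_5], [v_1,v_5], [v_1,v_7], [v_2,v_5], [v_3,v_5], [v_3,v_8], [v_4,v_5], [v_4,v_6], [v_5,v_6], [v_5,v_7], [v_5,v_8]

Hence C_0 ≅ Z^9, C_1 ≅ Z^12.

∂_1: C_1 → C_0 maps an edge to its endpoints' difference, ∂[p,q] = q − p. For instance
  ∂[v_4,v_5] = [v_5] − [v_4].
The 9×12 boundary matrix has rank 8 and Smith normal form diag(1,1,1,1,1,1,1,1).

Computing H_k = (kernel of ∂_k) / (image of ∂_{k+1}):

  H_0: rank C_0 − rank ∂_1 = 9 − 8 = 1, and the invariant factors of ∂_1 are all 1, so H_0 ≅ Z.
  H_1: rank ker ∂_1 − rank ∂_2 = (12 − 8) − 0 = 4, and there is no ∂_2, so H_1 ≅ Z^4.

H_0 = Z,  H_1 = Z^4.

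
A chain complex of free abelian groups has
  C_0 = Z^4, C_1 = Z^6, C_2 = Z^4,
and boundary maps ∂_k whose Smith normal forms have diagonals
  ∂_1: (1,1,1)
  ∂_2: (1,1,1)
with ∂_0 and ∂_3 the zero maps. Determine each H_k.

H_0: b_0 = 4 − 0 − 3 = 1; torsion from ∂_1 factors > 1: none. So H_0 = Z.
H_1: b_1 = 6 − 3 − 3 = 0; torsion from ∂_2 factors > 1: none. So H_1 = 0.
H_2: b_2 = 4 − 3 − 0 = 1; torsion from ∂_3 factors > 1: none. So H_2 = Z.

H_0 = Z,  H_1 = 0,  H_2 = Z.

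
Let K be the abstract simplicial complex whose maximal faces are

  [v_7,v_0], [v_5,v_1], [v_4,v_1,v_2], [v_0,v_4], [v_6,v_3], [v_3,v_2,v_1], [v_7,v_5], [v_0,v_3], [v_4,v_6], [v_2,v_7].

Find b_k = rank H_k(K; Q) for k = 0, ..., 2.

Take the total order v_0 < v_1 < v_2 < v_3 < v_4 < v_5 < v_6 < v_7 on the vertex set. Then K (dimension 2) consists of the simplices:

  0-simplices (8): [v_0], [v_1], [v_2], [v_3], [v_4], [v_5], [v_6], [v_7]
  1-simplices (13): [v_0,v_3], [v_0,v_4], [v_0,v_7], [v_1,v_2], [v_1,v_3], [v_1,v_4], [v_1,v_5], [v_2,v_3], [v_2,v_4], [v_2,v_7], [v_3,v_6], [v_4,v_6], [v_5,v_7]
  2-simplices (2): [v_1,v_2,v_3], [v_1,v_2,v_4]

so the chain groups are C_0 ≅ Z^8, C_1 ≅ Z^13, C_2 ≅ Z^2.

Boundary ∂_1: C_1 → C_0 is given by ∂[p,q] = [q] − [p]. For instance
  ∂[v_1,v_3] = [v_3] − [v_1].
As a 8×13 matrix over Z this has rank 7, with invariant factors (1,1,1,1,1,1,1).

Boundary ∂_2: C_2 → C_1 acts by ∂[p,q,r] = [q,r] − [p,r] + [p,q]. For instance
  ∂[v_1,v_2,v_3] = [v_2,v_3] − [v_1,v_3] + [v_1,v_2],
  ∂[v_1,v_2,v_4] = [v_2,v_4] − [v_1,v_4] + [v_1,v_2].
As a 13×2 matrix over Z this has rank 2, with invariant factors (1,1).

Reading off H_k = ker ∂_k / im ∂_{k+1}:

  H_0: rank C_0 − rank ∂_1 = 8 − 7 = 1, and the invariant factors of ∂_1 are all 1, so H_0 ≅ Z.
  H_1: rank ker ∂_1 − rank ∂_2 = (13 − 7) − 2 = 4, and the invariant factors of ∂_2 are all 1, so H_1 ≅ Z^4.
  H_2: rank ker ∂_2 − rank ∂_3 = (2 − 2) − 0 = 0, and there is no ∂_3, so H_2 ≅ 0.

As a check, the Euler characteristic is 8 − 13 + 2 = -3, which agrees with 1 − 4 + 0 = -3.

Hence the Betti numbers are b_0 = 1, b_1 = 4, b_2 = 0.

b_0 = 1, b_1 = 4, b_2 = 0.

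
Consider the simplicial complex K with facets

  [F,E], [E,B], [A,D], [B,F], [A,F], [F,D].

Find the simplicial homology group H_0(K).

Fix the vertex order A < B < D < E < F and write every simplex with vertices in increasing order. Then dim K = 1 and the simplices of K are:

  0-simplices (5): A, B, D, E, F
  1-simplices (6): AD, AF, BE, BF, DF, EF

Hence C_0 ≅ Z^5, C_1 ≅ Z^6.

∂_1: C_1 → C_0 maps an edge to its endpoints' difference, ∂[p,q] = q − p.
The 5×6 boundary matrix has rank 4 and Smith normal form diag(1,1,1,1).

From H_k ≅ ker(∂_k) / im(∂_{k+1}) we obtain:

  H_0: rank C_0 − rank ∂_1 = 5 − 4 = 1, and the invariant factors of ∂_1 are all 1, so H_0 ≅ Z.

H_0 = Z.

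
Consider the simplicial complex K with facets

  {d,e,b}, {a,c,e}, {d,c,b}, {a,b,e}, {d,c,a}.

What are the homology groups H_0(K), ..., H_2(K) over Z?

H_0 ≅ Z,  H_1 ≅ Z,  H_2 = 0.

We work with the vertex ordering a < b < c < d < e. The simplices of K, each written with vertices in increasing order, are:

  0-simplices (5): a, b, c, d, e
  1-simplices (10): ab, ac, ad, ae, bc, bd, be, cd, ce, de
  2-simplices (5): abe, acd, ace, bcd, bde

Hence C_0 ≅ Z^5, C_1 ≅ Z^10, C_2 ≅ Z^5.

∂_1: C_1 → C_0 is given by ∂[p,q] = [q] − [p].
The resulting 5×10 matrix has rank 4, and its Smith normal form has invariant factors (1,1,1,1).

The boundary map ∂_2: C_2 → C_1 acts by ∂[p,q,r] = [q,r] − [p,r] + [p,q]. For instance
  ∂abe = be − ae + ab,
  ∂bde = de − be + bd.
This gives a 10×5 integer matrix of rank 5; reducing to Smith normal form yields diagonal entries (1,1,1,1,1).

Computing H_k = (kernel of ∂_k) / (image of ∂_{k+1}):

  H_0: rank C_0 − rank ∂_1 = 5 − 4 = 1, and the invariant factors of ∂_1 are all 1, so H_0 ≅ Z.
  H_1: rank ker ∂_1 − rank ∂_2 = (10 − 4) − 5 = 1, and the invariant factors of ∂_2 are all 1, so H_1 ≅ Z.
  H_2: rank ker ∂_2 − rank ∂_3 = (5 − 5) − 0 = 0, and there is no ∂_3, so H_2 ≅ 0.

As a check, the Euler characteristic is 5 − 10 + 5 = 0, which agrees with 1 − 1 + 0 = 0.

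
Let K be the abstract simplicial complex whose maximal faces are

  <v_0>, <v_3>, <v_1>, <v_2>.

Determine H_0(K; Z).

H_0 ≅ Z^4.

Order the vertices as v_0 < v_1 < v_2 < v_3. Listing each simplex with vertices in this order, K has dimension 0 with simplices:

  0-simplices (4): [v_0], [v_1], [v_2], [v_3]

Hence C_0 ≅ Z^4.

Reading off H_k = ker ∂_k / im ∂_{k+1}:

  H_0: rank C_0 − rank ∂_1 = 4 − 0 = 4, and there is no ∂_1, so H_0 = Z^4.

(K is a triangulation of a set of 4 points.)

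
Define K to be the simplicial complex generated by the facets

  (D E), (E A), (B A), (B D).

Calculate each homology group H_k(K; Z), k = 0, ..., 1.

We work with the vertex ordering A < B < D < E. The simplices of K, each written with vertices in increasing order, are:

  0-simplices (4): A, B, D, E
  1-simplices (4): AB, AE, BD, DE

so the chain groups are C_0 ≅ Z^4, C_1 ≅ Z^4.

The boundary map ∂_1: C_1 → C_0 maps an edge to its endpoints' difference, ∂[p,q] = q − p.
The 4×4 boundary matrix has rank 3 and Smith normal form diag(1,1,1).

Computing H_k = (kernel of ∂_k) / (image of ∂_{k+1}):

  H_0: rank C_0 − rank ∂_1 = 4 − 3 = 1, and the invariant factors of ∂_1 are all 1, so H_0 = Z.
  H_1: rank ker ∂_1 − rank ∂_2 = (4 − 3) − 0 = 1, and there is no ∂_2, so H_1 = Z.

As a check, the Euler characteristic is 4 − 4 = 0, which agrees with 1 − 1 = 0.
(K is a triangulation of the circle S^1.)

H_0 ≅ Z,  H_1 ≅ Z.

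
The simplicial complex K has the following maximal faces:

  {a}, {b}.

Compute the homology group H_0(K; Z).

Fix the vertex order a < b and write every simplex with vertices in increasing order. Then dim K = 0 and the simplices of K are:

  0-simplices (2): a, b

so the chain groups are C_0 ≅ Z^2.

Computing H_k = (kernel of ∂_k) / (image of ∂_{k+1}):

  H_0: rank C_0 − rank ∂_1 = 2 − 0 = 2, and there is no ∂_1, so H_0 = Z^2.

H_0 ≅ Z^2.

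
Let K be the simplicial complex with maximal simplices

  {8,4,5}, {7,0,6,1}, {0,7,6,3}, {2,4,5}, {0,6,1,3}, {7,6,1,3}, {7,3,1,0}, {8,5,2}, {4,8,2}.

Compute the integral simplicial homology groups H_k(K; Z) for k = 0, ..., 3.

Order the vertices as 0 < 1 < 2 < 3 < 4 < 5 < 6 < 7 < 8. Listing each simplex with vertices in this order, K has dimension 3 with simplices:

  0-simplices (9): [0], [1], [2], [3], [4], [5], [6], [7], [8]
  1-simplices (16): [0,1], [0,3], [0,6], [0,7], [1,3], [1,6], [1,7], [2,4], [2,5], [2,8], [3,6], [3,7], [4,5], [4,8], [5,8], [6,7]
  2-simplices (14): [0,1,3], [0,1,6], [0,1,7], [0,3,6], [0,3,7], [0,6,7], [1,3,6], [1,3,7], [1,6,7], [2,4,5], [2,4,8], [2,5,8], [3,6,7], [4,5,8]
  3-simplices (5): [0,1,3,6], [0,1,3,7], [0,1,6,7], [0,3,6,7], [1,3,6,7]

giving chain groups C_0 ≅ Z^9, C_1 ≅ Z^16, C_2 ≅ Z^14, C_3 ≅ Z^5.

Boundary ∂_1: C_1 → C_0 maps an edge to its endpoints' difference, ∂[p,q] = q − p. For instance
  ∂[1,6] = [6] − [1].
The 9×16 boundary matrix has rank 7 and Smith normal form diag(1,1,1,1,1,1,1).

The boundary map ∂_2: C_2 → C_1 acts by ∂[p,q,r] = [q,r] − [p,r] + [p,q]. For instance
  ∂[1,6,7] = [6,7] − [1,7] + [1,6],
  ∂[0,1,3] = [1,3] − [0,3] + [0,1].
The resulting 16×14 matrix has rank 9, and its Smith normal form has invariant factors (1,1,1,1,1,1,1,1,1).

∂_3: C_3 → C_2 sends each 3-simplex σ to the alternating sum Σ_i (−1)^i (σ with its i-th vertex removed). For instance
  ∂[0,1,3,6] = [1,3,6] − [0,3,6] + [0,1,6] − [0,1,3],
  ∂[0,1,3,7] = [1,3,7] − [0,3,7] + [0,1,7] − [0,1,3].
The resulting 14×5 matrix has rank 4, and its Smith normal form has invariant factors (1,1,1,1).

Computing H_k = (kernel of ∂_k) / (image of ∂_{k+1}):

  H_0: rank C_0 − rank ∂_1 = 9 − 7 = 2, and the invariant factors of ∂_1 are all 1, so H_0 = Z^2.
  H_1: rank ker ∂_1 − rank ∂_2 = (16 − 7) − 9 = 0, and the invariant factors of ∂_2 are all 1, so H_1 = 0.
  H_2: rank ker ∂_2 − rank ∂_3 = (14 − 9) − 4 = 1, and the invariant factors of ∂_3 are all 1, so H_2 = Z.
  H_3: rank ker ∂_3 − rank ∂_4 = (5 − 4) − 0 = 1, and there is no ∂_4, so H_3 = Z.

H_0 ≅ Z^2,  H_1 = 0,  H_2 ≅ Z,  H_3 ≅ Z.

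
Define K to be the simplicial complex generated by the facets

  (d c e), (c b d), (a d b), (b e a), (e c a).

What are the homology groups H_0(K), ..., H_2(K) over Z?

We work with the vertex ordering a < b < c < d < e. The simplices of K, each written with vertices in increasing order, are:

  0-simplices (5): a, b, c, d, e
  1-simplices (10): ab, ac, ad, ae, bc, bd, be, cd, ce, de
  2-simplices (5): abd, abe, ace, bcd, cde

giving chain groups C_0 ≅ Z^5, C_1 ≅ Z^10, C_2 ≅ Z^5.

Boundary ∂_1: C_1 → C_0 is given by ∂[p,q] = [q] − [p].
As a 5×10 matrix over Z this has rank 4, with invariant factors (1,1,1,1).

∂_2: C_2 → C_1 acts by ∂[p,q,r] = [q,r] − [p,r] + [p,q]. For instance
  ∂abe = be − ae + ab,
  ∂ace = ce − ae + ac.
As a 10×5 matrix over Z this has rank 5, with invariant factors (1,1,1,1,1).

Computing H_k = (kernel of ∂_k) / (image of ∂_{k+1}):

  H_0: rank C_0 − rank ∂_1 = 5 − 4 = 1, and the invariant factors of ∂_1 are all 1, so H_0 ≅ Z.
  H_1: rank ker ∂_1 − rank ∂_2 = (10 − 4) − 5 = 1, and the invariant factors of ∂_2 are all 1, so H_1 ≅ Z.
  H_2: rank ker ∂_2 − rank ∂_3 = (5 − 5) − 0 = 0, and there is no ∂_3, so H_2 ≅ 0.

H_0 ≅ Z,  H_1 ≅ Z,  H_2 = 0.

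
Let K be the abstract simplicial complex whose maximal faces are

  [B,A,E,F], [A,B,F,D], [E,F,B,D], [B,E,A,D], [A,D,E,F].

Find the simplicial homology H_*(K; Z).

Order the vertices as A < B < D < E < F. Listing each simplex with vertices in this order, K has dimension 3 with simplices:

  0-simplices (5): A, B, D, E, F
  1-simplices (10): AB, AD, AE, AF, BD, BE, BF, DE, DF, EF
  2-simplices (10): ABD, ABE, ABF, ADE, ADF, AEF, BDE, BDF, BEF, DEF
  3-simplices (5): ABDE, ABDF, ABEF, ADEF, BDEF

so the chain groups are C_0 ≅ Z^5, C_1 ≅ Z^10, C_2 ≅ Z^10, C_3 ≅ Z^5.

The boundary map ∂_1: C_1 → C_0 maps an edge to its endpoints' difference, ∂[p,q] = q − p. For instance
  ∂AD = D − A.
As a 5×10 matrix over Z this has rank 4, with invariant factors (1,1,1,1).

Boundary ∂_2: C_2 → C_1 acts by ∂[p,q,r] = [q,r] − [p,r] + [p,q]. For instance
  ∂BDF = DF − BF + BD,
  ∂ABE = BE − AE + AB.
As a 10×10 matrix over Z this has rank 6, with invariant factors (1,1,1,1,1,1).

∂_3: C_3 → C_2 sends each 3-simplex σ to the alternating sum Σ_i (−1)^i (σ with its i-th vertex removed). For instance
  ∂ABDE = BDE − ADE + ABE − ABD,
  ∂BDEF = DEF − BEF + BDF − BDE.
This gives a 10×5 integer matrix of rank 4; reducing to Smith normal form yields diagonal entries (1,1,1,1).

Computing H_k = (kernel of ∂_k) / (image of ∂_{k+1}):

  H_0: rank C_0 − rank ∂_1 = 5 − 4 = 1, and the invariant factors of ∂_1 are all 1, so H_0 ≅ Z.
  H_1: rank ker ∂_1 − rank ∂_2 = (10 − 4) − 6 = 0, and the invariant factors of ∂_2 are all 1, so H_1 ≅ 0.
  H_2: rank ker ∂_2 − rank ∂_3 = (10 − 6) − 4 = 0, and the invariant factors of ∂_3 are all 1, so H_2 ≅ 0.
  H_3: rank ker ∂_3 − rank ∂_4 = (5 − 4) − 0 = 1, and there is no ∂_4, so H_3 ≅ Z.

H_0 ≅ Z,  H_1 = 0,  H_2 = 0,  H_3 ≅ Z.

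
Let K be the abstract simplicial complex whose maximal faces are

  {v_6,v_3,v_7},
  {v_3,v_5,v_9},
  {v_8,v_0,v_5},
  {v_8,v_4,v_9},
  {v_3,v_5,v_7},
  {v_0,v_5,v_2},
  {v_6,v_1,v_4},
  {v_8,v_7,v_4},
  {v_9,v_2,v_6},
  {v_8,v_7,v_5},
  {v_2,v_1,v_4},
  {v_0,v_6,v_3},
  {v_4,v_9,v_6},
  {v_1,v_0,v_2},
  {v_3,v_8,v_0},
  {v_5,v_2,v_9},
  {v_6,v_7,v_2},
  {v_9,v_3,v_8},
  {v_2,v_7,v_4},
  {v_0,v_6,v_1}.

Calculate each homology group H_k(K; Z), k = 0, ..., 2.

H_0 ≅ Z,  H_1 ≅ Z ⊕ Z/2,  H_2 = 0.

Fix the vertex order v_0 < v_1 < v_2 < v_3 < v_4 < v_5 < v_6 < v_7 < v_8 < v_9 and write every simplex with vertices in increasing order. Then dim K = 2 and the simplices of K are:

  0-simplices (10): [v_0], [v_1], [v_2], [v_3], [v_4], [v_5], [v_6], [v_7], [v_8], [v_9]
  1-simplices (30): (30 of them)
  2-simplices (20): (20 of them)

giving chain groups C_0 ≅ Z^10, C_1 ≅ Z^30, C_2 ≅ Z^20.

Boundary ∂_1: C_1 → C_0 sends each edge [p,q] (with p < q) to q − p. For instance
  ∂[v_2,v_7] = [v_7] − [v_2].
The 10×30 boundary matrix has rank 9 and Smith normal form diag(1,1,1,1,1,1,1,1,1).

The boundary map ∂_2: C_2 → C_1 sends each 2-simplex [p,q,r] to [q,r] − [p,r] + [p,q]. For instance
  ∂[v_1,v_4,v_6] = [v_4,v_6] − [v_1,v_6] + [v_1,v_4],
  ∂[v_0,v_5,v_8] = [v_5,v_8] − [v_0,v_8] + [v_0,v_5].
As a 30×20 matrix over Z this has rank 20, with invariant factors (1,1,1,1,1,1,1,1,1,1,1,1,1,1,1,1,1,1,1,2).

From H_k ≅ ker(∂_k) / im(∂_{k+1}) we obtain:

  H_0: rank C_0 − rank ∂_1 = 10 − 9 = 1, and the invariant factors of ∂_1 are all 1, so H_0 = Z.
  H_1: rank ker ∂_1 − rank ∂_2 = (30 − 9) − 20 = 1, and ∂_2 has invariant factor 2 > 1, so H_1 = Z ⊕ Z/2.
  H_2: rank ker ∂_2 − rank ∂_3 = (20 − 20) − 0 = 0, and there is no ∂_3, so H_2 = 0.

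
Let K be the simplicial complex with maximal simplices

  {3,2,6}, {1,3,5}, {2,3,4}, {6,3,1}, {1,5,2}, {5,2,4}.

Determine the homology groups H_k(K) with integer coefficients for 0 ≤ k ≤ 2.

We work with the vertex ordering 1 < 2 < 3 < 4 < 5 < 6. The simplices of K, each written with vertices in increasing order, are:

  0-simplices (6): [1], [2], [3], [4], [5], [6]
  1-simplices (12): [1,2], [1,3], [1,5], [1,6], [2,3], [2,4], [2,5], [2,6], [3,4], [3,5], [3,6], [4,5]
  2-simplices (6): [1,2,5], [1,3,5], [1,3,6], [2,3,4], [2,3,6], [2,4,5]

giving chain groups C_0 ≅ Z^6, C_1 ≅ Z^12, C_2 ≅ Z^6.

The boundary map ∂_1: C_1 → C_0 maps an edge to its endpoints' difference, ∂[p,q] = q − p. For instance
  ∂[1,3] = [3] − [1].
The 6×12 boundary matrix has rank 5 and Smith normal form diag(1,1,1,1,1).

∂_2: C_2 → C_1 sends each 2-simplex [p,q,r] to [q,r] − [p,r] + [p,q]. For instance
  ∂[1,3,6] = [3,6] − [1,6] + [1,3],
  ∂[2,3,6] = [3,6] − [2,6] + [2,3].
This gives a 12×6 integer matrix of rank 6; reducing to Smith normal form yields diagonal entries (1,1,1,1,1,1).

Computing H_k = (kernel of ∂_k) / (image of ∂_{k+1}):

  H_0: rank C_0 − rank ∂_1 = 6 − 5 = 1, and the invariant factors of ∂_1 are all 1, so H_0 ≅ Z.
  H_1: rank ker ∂_1 − rank ∂_2 = (12 − 5) − 6 = 1, and the invariant factors of ∂_2 are all 1, so H_1 ≅ Z.
  H_2: rank ker ∂_2 − rank ∂_3 = (6 − 6) − 0 = 0, and there is no ∂_3, so H_2 ≅ 0.

As a check, the Euler characteristic is 6 − 12 + 6 = 0, which agrees with 1 − 1 + 0 = 0.

H_0 = Z,  H_1 = Z,  H_2 = 0.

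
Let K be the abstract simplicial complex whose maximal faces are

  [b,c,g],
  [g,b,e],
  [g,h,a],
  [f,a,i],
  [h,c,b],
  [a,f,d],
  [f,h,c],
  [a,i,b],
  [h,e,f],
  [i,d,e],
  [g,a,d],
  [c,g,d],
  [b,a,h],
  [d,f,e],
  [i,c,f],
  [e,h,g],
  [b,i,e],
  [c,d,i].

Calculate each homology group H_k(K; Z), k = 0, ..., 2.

H_0 = Z,  H_1 = Z ⊕ Z/2,  H_2 = 0.

We work with the vertex ordering a < b < c < d < e < f < g < h < i. The simplices of K, each written with vertices in increasing order, are:

  0-simplices (9): a, b, c, d, e, f, g, h, i
  1-simplices (27): ab, ad, af, ag, ah, ai, bc, be, bg, bh, bi, cd, cf, cg, ch, ci, de, df, dg, di, ef, eg, eh, ei, fh, fi, gh
  2-simplices (18): abh, abi, adf, adg, afi, agh, bcg, bch, beg, bei, cdg, cdi, cfh, cfi, def, dei, efh, egh

so the chain groups are C_0 ≅ Z^9, C_1 ≅ Z^27, C_2 ≅ Z^18.

The boundary map ∂_1: C_1 → C_0 is given by ∂[p,q] = [q] − [p]. For instance
  ∂bi = i − b.
As a 9×27 matrix over Z this has rank 8, with invariant factors (1,1,1,1,1,1,1,1).

∂_2: C_2 → C_1 acts by ∂[p,q,r] = [q,r] − [p,r] + [p,q]. For instance
  ∂adf = df − af + ad,
  ∂cdi = di − ci + cd.
This gives a 27×18 integer matrix of rank 18; reducing to Smith normal form yields diagonal entries (1,1,1,1,1,1,1,1,1,1,1,1,1,1,1,1,1,2).

Now H_k = ker ∂_k / im ∂_{k+1}, so:

  H_0: rank C_0 − rank ∂_1 = 9 − 8 = 1, and the invariant factors of ∂_1 are all 1, so H_0 = Z.
  H_1: rank ker ∂_1 − rank ∂_2 = (27 − 8) − 18 = 1, and ∂_2 has invariant factor 2 > 1, so H_1 = Z ⊕ Z/2.
  H_2: rank ker ∂_2 − rank ∂_3 = (18 − 18) − 0 = 0, and there is no ∂_3, so H_2 = 0.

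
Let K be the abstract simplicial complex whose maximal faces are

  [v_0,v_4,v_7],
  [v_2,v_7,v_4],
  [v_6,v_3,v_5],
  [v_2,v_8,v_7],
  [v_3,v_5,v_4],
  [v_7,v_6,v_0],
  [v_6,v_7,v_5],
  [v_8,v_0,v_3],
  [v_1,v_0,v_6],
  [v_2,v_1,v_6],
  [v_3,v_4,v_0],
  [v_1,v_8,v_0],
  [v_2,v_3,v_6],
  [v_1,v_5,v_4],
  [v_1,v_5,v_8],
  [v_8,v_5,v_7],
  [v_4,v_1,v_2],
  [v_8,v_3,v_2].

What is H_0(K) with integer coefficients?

K has 9 vertices, 27 edges, 18 triangles.
rank ∂_0 = 0, rank ∂_1 = 8 ⇒ b_0 = 9 − 0 − 8 = 1; all invariant factors of ∂_1 are 1 so no torsion. So H_0 = Z.

H_0 = Z.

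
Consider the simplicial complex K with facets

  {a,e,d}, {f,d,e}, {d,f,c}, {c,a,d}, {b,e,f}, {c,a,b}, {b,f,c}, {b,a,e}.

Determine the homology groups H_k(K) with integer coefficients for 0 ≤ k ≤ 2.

Fix the vertex order a < b < c < d < e < f and write every simplex with vertices in increasing order. Then dim K = 2 and the simplices of K are:

  0-simplices (6): a, b, c, d, e, f
  1-simplices (12): ab, ac, ad, ae, bc, be, bf, cd, cf, de, df, ef
  2-simplices (8): abc, abe, acd, ade, bcf, bef, cdf, def

giving chain groups C_0 ≅ Z^6, C_1 ≅ Z^12, C_2 ≅ Z^8.

∂_1: C_1 → C_0 maps an edge to its endpoints' difference, ∂[p,q] = q − p.
The resulting 6×12 matrix has rank 5, and its Smith normal form has invariant factors (1,1,1,1,1).

∂_2: C_2 → C_1 acts by ∂[p,q,r] = [q,r] − [p,r] + [p,q]. For instance
  ∂cdf = df − cf + cd,
  ∂ade = de − ae + ad.
The 12×8 boundary matrix has rank 7 and Smith normal form diag(1,1,1,1,1,1,1).

Reading off H_k = ker ∂_k / im ∂_{k+1}:

  H_0: rank C_0 − rank ∂_1 = 6 − 5 = 1, and the invariant factors of ∂_1 are all 1, so H_0 = Z.
  H_1: rank ker ∂_1 − rank ∂_2 = (12 − 5) − 7 = 0, and the invariant factors of ∂_2 are all 1, so H_1 = 0.
  H_2: rank ker ∂_2 − rank ∂_3 = (8 − 7) − 0 = 1, and there is no ∂_3, so H_2 = Z.

As a check, the Euler characteristic is 6 − 12 + 8 = 2, which agrees with 1 − 0 + 1 = 2.
(K is a triangulation of the 2-sphere S^2.)

H_0 = Z,  H_1 = 0,  H_2 = Z.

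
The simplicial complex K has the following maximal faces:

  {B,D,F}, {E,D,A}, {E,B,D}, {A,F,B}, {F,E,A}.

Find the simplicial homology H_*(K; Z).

H_0 ≅ Z,  H_1 ≅ Z,  H_2 = 0.

We work with the vertex ordering A < B < D < E < F. The simplices of K, each written with vertices in increasing order, are:

  0-simplices (5): A, B, D, E, F
  1-simplices (10): AB, AD, AE, AF, BD, BE, BF, DE, DF, EF
  2-simplices (5): ABF, ADE, AEF, BDE, BDF

so the chain groups are C_0 ≅ Z^5, C_1 ≅ Z^10, C_2 ≅ Z^5.

The boundary map ∂_1: C_1 → C_0 maps an edge to its endpoints' difference, ∂[p,q] = q − p. For instance
  ∂DE = E − D.
As a 5×10 matrix over Z this has rank 4, with invariant factors (1,1,1,1).

Boundary ∂_2: C_2 → C_1 maps a triangle to the signed sum of its edges. For instance
  ∂BDF = DF − BF + BD,
  ∂ABF = BF − AF + AB.
As a 10×5 matrix over Z this has rank 5, with invariant factors (1,1,1,1,1).

From H_k ≅ ker(∂_k) / im(∂_{k+1}) we obtain:

  H_0: rank C_0 − rank ∂_1 = 5 − 4 = 1, and the invariant factors of ∂_1 are all 1, so H_0 = Z.
  H_1: rank ker ∂_1 − rank ∂_2 = (10 − 4) − 5 = 1, and the invariant factors of ∂_2 are all 1, so H_1 = Z.
  H_2: rank ker ∂_2 − rank ∂_3 = (5 − 5) − 0 = 0, and there is no ∂_3, so H_2 = 0.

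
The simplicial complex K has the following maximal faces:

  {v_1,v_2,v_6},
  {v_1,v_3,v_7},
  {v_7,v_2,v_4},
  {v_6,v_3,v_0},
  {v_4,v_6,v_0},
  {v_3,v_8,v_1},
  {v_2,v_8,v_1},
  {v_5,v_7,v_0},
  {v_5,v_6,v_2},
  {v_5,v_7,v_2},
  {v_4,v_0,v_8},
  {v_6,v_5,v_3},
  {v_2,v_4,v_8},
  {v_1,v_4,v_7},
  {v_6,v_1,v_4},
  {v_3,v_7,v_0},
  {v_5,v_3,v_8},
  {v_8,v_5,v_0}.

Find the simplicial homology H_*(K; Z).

Fix the vertex order v_0 < v_1 < v_2 < v_3 < v_4 < v_5 < v_6 < v_7 < v_8 and write every simplex with vertices in increasing order. Then dim K = 2 and the simplices of K are:

  0-simplices (9): [v_0], [v_1], [v_2], [v_3], [v_4], [v_5], [v_6], [v_7], [v_8]
  1-simplices (27): (27 of them)
  2-simplices (18): (18 of them)

so the chain groups are C_0 ≅ Z^9, C_1 ≅ Z^27, C_2 ≅ Z^18.

Boundary ∂_1: C_1 → C_0 maps an edge to its endpoints' difference, ∂[p,q] = q − p. For instance
  ∂[v_3,v_7] = [v_7] − [v_3].
The 9×27 boundary matrix has rank 8 and Smith normal form diag(1,1,1,1,1,1,1,1).

Boundary ∂_2: C_2 → C_1 maps a triangle to the signed sum of its edges. For instance
  ∂[v_0,v_5,v_7] = [v_5,v_7] − [v_0,v_7] + [v_0,v_5],
  ∂[v_0,v_4,v_6] = [v_4,v_6] − [v_0,v_6] + [v_0,v_4].
As a 27×18 matrix over Z this has rank 18, with invariant factors (1,1,1,1,1,1,1,1,1,1,1,1,1,1,1,1,1,2).

Reading off H_k = ker ∂_k / im ∂_{k+1}:

  H_0: rank C_0 − rank ∂_1 = 9 − 8 = 1, and the invariant factors of ∂_1 are all 1, so H_0 = Z.
  H_1: rank ker ∂_1 − rank ∂_2 = (27 − 8) − 18 = 1, and ∂_2 has invariant factor 2 > 1, so H_1 = Z ⊕ Z/2.
  H_2: rank ker ∂_2 − rank ∂_3 = (18 − 18) − 0 = 0, and there is no ∂_3, so H_2 = 0.

As a check, the Euler characteristic is 9 − 27 + 18 = 0, which agrees with 1 − 1 + 0 = 0.

H_0 ≅ Z,  H_1 ≅ Z ⊕ Z/2,  H_2 = 0.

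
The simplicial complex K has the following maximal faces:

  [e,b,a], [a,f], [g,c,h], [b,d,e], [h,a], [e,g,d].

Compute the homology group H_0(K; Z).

We work with the vertex ordering a < b < c < d < e < f < g < h. The simplices of K, each written with vertices in increasing order, are:

  0-simplices (8): a, b, c, d, e, f, g, h
  1-simplices (12): ab, ae, af, ah, bd, be, cg, ch, de, dg, eg, gh
  2-simplices (4): abe, bde, cgh, deg

giving chain groups C_0 ≅ Z^8, C_1 ≅ Z^12, C_2 ≅ Z^4.

∂_1: C_1 → C_0 sends each edge [p,q] (with p < q) to q − p. For instance
  ∂ch = h − c.
The 8×12 boundary matrix has rank 7 and Smith normal form diag(1,1,1,1,1,1,1).

The boundary map ∂_2: C_2 → C_1 maps a triangle to the signed sum of its edges. For instance
  ∂cgh = gh − ch + cg,
  ∂bde = de − be + bd.
As a 12×4 matrix over Z this has rank 4, with invariant factors (1,1,1,1).

From H_k ≅ ker(∂_k) / im(∂_{k+1}) we obtain:

  H_0: rank C_0 − rank ∂_1 = 8 − 7 = 1, and the invariant factors of ∂_1 are all 1, so H_0 ≅ Z.

H_0 = Z.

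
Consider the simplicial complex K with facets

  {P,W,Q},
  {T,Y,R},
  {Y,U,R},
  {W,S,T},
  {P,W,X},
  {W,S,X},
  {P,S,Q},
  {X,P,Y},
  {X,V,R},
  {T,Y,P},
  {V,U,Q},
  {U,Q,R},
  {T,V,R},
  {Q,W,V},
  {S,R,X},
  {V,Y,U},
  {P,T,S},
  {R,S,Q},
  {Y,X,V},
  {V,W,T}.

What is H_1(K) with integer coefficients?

H_1 ≅ Z × Z/2.

K has 10 vertices, 30 edges, 20 triangles.
rank ∂_1 = 9, rank ∂_2 = 20 ⇒ b_1 = 30 − 9 − 20 = 1; ∂_2 has invariant factor(s) [2] giving torsion. So H_1 ≅ Z × Z/2.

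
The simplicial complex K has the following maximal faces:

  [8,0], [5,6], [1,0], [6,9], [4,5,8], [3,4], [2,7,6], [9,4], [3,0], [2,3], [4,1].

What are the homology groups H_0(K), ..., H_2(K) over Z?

H_0 = Z,  H_1 = Z^4,  H_2 = 0.

Fix the vertex order 0 < 1 < 2 < 3 < 4 < 5 < 6 < 7 < 8 < 9 and write every simplex with vertices in increasing order. Then dim K = 2 and the simplices of K are:

  0-simplices (10): [0], [1], [2], [3], [4], [5], [6], [7], [8], [9]
  1-simplices (15): [0,1], [0,3], [0,8], [1,4], [2,3], [2,6], [2,7], [3,4], [4,5], [4,8], [4,9], [5,6], [5,8], [6,7], [6,9]
  2-simplices (2): [2,6,7], [4,5,8]

giving chain groups C_0 ≅ Z^10, C_1 ≅ Z^15, C_2 ≅ Z^2.

Boundary ∂_1: C_1 → C_0 is given by ∂[p,q] = [q] − [p]. For instance
  ∂[2,6] = [6] − [2].
The resulting 10×15 matrix has rank 9, and its Smith normal form has invariant factors (1,1,1,1,1,1,1,1,1).

The boundary map ∂_2: C_2 → C_1 sends each 2-simplex [p,q,r] to [q,r] − [p,r] + [p,q]. For instance
  ∂[4,5,8] = [5,8] − [4,8] + [4,5],
  ∂[2,6,7] = [6,7] − [2,7] + [2,6].
The resulting 15×2 matrix has rank 2, and its Smith normal form has invariant factors (1,1).

Computing H_k = (kernel of ∂_k) / (image of ∂_{k+1}):

  H_0: rank C_0 − rank ∂_1 = 10 − 9 = 1, and the invariant factors of ∂_1 are all 1, so H_0 = Z.
  H_1: rank ker ∂_1 − rank ∂_2 = (15 − 9) − 2 = 4, and the invariant factors of ∂_2 are all 1, so H_1 = Z^4.
  H_2: rank ker ∂_2 − rank ∂_3 = (2 − 2) − 0 = 0, and there is no ∂_3, so H_2 = 0.

As a check, the Euler characteristic is 10 − 15 + 2 = -3, which agrees with 1 − 4 + 0 = -3.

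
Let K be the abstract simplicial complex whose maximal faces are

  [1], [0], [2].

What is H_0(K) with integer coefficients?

H_0 = Z^3.

K has 3 vertices.
rank ∂_0 = 0, rank ∂_1 = 0 ⇒ b_0 = 3 − 0 − 0 = 3. So H_0 = Z^3.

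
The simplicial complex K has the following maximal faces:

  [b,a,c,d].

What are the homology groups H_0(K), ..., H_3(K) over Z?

Take the total order a < b < c < d on the vertex set. Then K (dimension 3) consists of the simplices:

  0-simplices (4): a, b, c, d
  1-simplices (6): ab, ac, ad, bc, bd, cd
  2-simplices (4): abc, abd, acd, bcd
  3-simplices (1): abcd

Hence C_0 ≅ Z^4, C_1 ≅ Z^6, C_2 ≅ Z^4, C_3 ≅ Z^1.

The boundary map ∂_1: C_1 → C_0 is given by ∂[p,q] = [q] − [p]. For instance
  ∂ab = b − a.
The resulting 4×6 matrix has rank 3, and its Smith normal form has invariant factors (1,1,1).

∂_2: C_2 → C_1 maps a triangle to the signed sum of its edges. For instance
  ∂abd = bd − ad + ab,
  ∂abc = bc − ac + ab.
This gives a 6×4 integer matrix of rank 3; reducing to Smith normal form yields diagonal entries (1,1,1).

The boundary map ∂_3: C_3 → C_2 sends each 3-simplex σ to the alternating sum Σ_i (−1)^i (σ with its i-th vertex removed). For instance
  ∂abcd = bcd − acd + abd − abc.
This gives a 4×1 integer matrix of rank 1; reducing to Smith normal form yields diagonal entries (1).

From H_k ≅ ker(∂_k) / im(∂_{k+1}) we obtain:

  H_0: rank C_0 − rank ∂_1 = 4 − 3 = 1, and the invariant factors of ∂_1 are all 1, so H_0 ≅ Z.
  H_1: rank ker ∂_1 − rank ∂_2 = (6 − 3) − 3 = 0, and the invariant factors of ∂_2 are all 1, so H_1 ≅ 0.
  H_2: rank ker ∂_2 − rank ∂_3 = (4 − 3) − 1 = 0, and the invariant factors of ∂_3 are all 1, so H_2 ≅ 0.
  H_3: rank ker ∂_3 − rank ∂_4 = (1 − 1) − 0 = 0, and there is no ∂_4, so H_3 ≅ 0.

H_0 = Z,  H_1 = 0,  H_2 = 0,  H_3 = 0.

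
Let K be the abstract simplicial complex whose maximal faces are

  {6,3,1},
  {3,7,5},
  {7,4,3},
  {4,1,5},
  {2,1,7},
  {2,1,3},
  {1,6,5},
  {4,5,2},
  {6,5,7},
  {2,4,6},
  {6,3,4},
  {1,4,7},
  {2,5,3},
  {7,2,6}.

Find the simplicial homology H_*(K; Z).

H_0 ≅ Z,  H_1 ≅ Z^2,  H_2 ≅ Z.

We work with the vertex ordering 1 < 2 < 3 < 4 < 5 < 6 < 7. The simplices of K, each written with vertices in increasing order, are:

  0-simplices (7): [1], [2], [3], [4], [5], [6], [7]
  1-simplices (21): [1,2], [1,3], [1,4], [1,5], [1,6], [1,7], [2,3], [2,4], [2,5], [2,6], [2,7], [3,4], [3,5], [3,6], [3,7], [4,5], [4,6], [4,7], [5,6], [5,7], [6,7]
  2-simplices (14): [1,2,3], [1,2,7], [1,3,6], [1,4,5], [1,4,7], [1,5,6], [2,3,5], [2,4,5], [2,4,6], [2,6,7], [3,4,6], [3,4,7], [3,5,7], [5,6,7]

so the chain groups are C_0 ≅ Z^7, C_1 ≅ Z^21, C_2 ≅ Z^14.

∂_1: C_1 → C_0 maps an edge to its endpoints' difference, ∂[p,q] = q − p. For instance
  ∂[2,4] = [4] − [2].
The resulting 7×21 matrix has rank 6, and its Smith normal form has invariant factors (1,1,1,1,1,1).

The boundary map ∂_2: C_2 → C_1 sends each 2-simplex [p,q,r] to [q,r] − [p,r] + [p,q]. For instance
  ∂[2,3,5] = [3,5] − [2,5] + [2,3],
  ∂[3,4,7] = [4,7] − [3,7] + [3,4].
As a 21×14 matrix over Z this has rank 13, with invariant factors (1,1,1,1,1,1,1,1,1,1,1,1,1).

Computing H_k = (kernel of ∂_k) / (image of ∂_{k+1}):

  H_0: rank C_0 − rank ∂_1 = 7 − 6 = 1, and the invariant factors of ∂_1 are all 1, so H_0 ≅ Z.
  H_1: rank ker ∂_1 − rank ∂_2 = (21 − 6) − 13 = 2, and the invariant factors of ∂_2 are all 1, so H_1 ≅ Z^2.
  H_2: rank ker ∂_2 − rank ∂_3 = (14 − 13) − 0 = 1, and there is no ∂_3, so H_2 ≅ Z.

As a check, the Euler characteristic is 7 − 21 + 14 = 0, which agrees with 1 − 2 + 1 = 0.
(K is a triangulation of the torus T^2.)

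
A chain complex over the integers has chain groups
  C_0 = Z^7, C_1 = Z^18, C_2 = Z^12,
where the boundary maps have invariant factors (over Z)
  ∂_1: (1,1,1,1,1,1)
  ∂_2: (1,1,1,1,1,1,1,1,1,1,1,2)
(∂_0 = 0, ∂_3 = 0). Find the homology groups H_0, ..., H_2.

H_0: b_0 = 7 − 0 − 6 = 1; torsion from ∂_1 factors > 1: none. So H_0 ≅ Z.
H_1: b_1 = 18 − 6 − 12 = 0; torsion from ∂_2 factors > 1: [2]. So H_1 ≅ Z/2.
H_2: b_2 = 12 − 12 − 0 = 0; torsion from ∂_3 factors > 1: none. So H_2 ≅ 0.

H_0 ≅ Z,  H_1 ≅ Z/2,  H_2 = 0.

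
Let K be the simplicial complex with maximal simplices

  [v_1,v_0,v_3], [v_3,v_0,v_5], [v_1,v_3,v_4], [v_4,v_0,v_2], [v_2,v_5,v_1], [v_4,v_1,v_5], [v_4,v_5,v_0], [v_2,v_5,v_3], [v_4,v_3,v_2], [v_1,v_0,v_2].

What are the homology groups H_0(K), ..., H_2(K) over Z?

H_0 = Z,  H_1 = Z_2,  H_2 = 0.

Fix the vertex order v_0 < v_1 < v_2 < v_3 < v_4 < v_5 and write every simplex with vertices in increasing order. Then dim K = 2 and the simplices of K are:

  0-simplices (6): [v_0], [v_1], [v_2], [v_3], [v_4], [v_5]
  1-simplices (15): (15 of them)
  2-simplices (10): [v_0,v_1,v_2], [v_0,v_1,v_3], [v_0,v_2,v_4], [v_0,v_3,v_5], [v_0,v_4,v_5], [v_1,v_2,v_5], [v_1,v_3,v_4], [v_1,v_4,v_5], [v_2,v_3,v_4], [v_2,v_3,v_5]

giving chain groups C_0 ≅ Z^6, C_1 ≅ Z^15, C_2 ≅ Z^10.

∂_1: C_1 → C_0 sends each edge [p,q] (with p < q) to q − p. For instance
  ∂[v_4,v_5] = [v_5] − [v_4].
The resulting 6×15 matrix has rank 5, and its Smith normal form has invariant factors (1,1,1,1,1).

Boundary ∂_2: C_2 → C_1 sends each 2-simplex [p,q,r] to [q,r] − [p,r] + [p,q]. For instance
  ∂[v_1,v_3,v_4] = [v_3,v_4] − [v_1,v_4] + [v_1,v_3],
  ∂[v_0,v_3,v_5] = [v_3,v_5] − [v_0,v_5] + [v_0,v_3].
This gives a 15×10 integer matrix of rank 10; reducing to Smith normal form yields diagonal entries (1,1,1,1,1,1,1,1,1,2).

From H_k ≅ ker(∂_k) / im(∂_{k+1}) we obtain:

  H_0: rank C_0 − rank ∂_1 = 6 − 5 = 1, and the invariant factors of ∂_1 are all 1, so H_0 = Z.
  H_1: rank ker ∂_1 − rank ∂_2 = (15 − 5) − 10 = 0, and ∂_2 has invariant factor 2 > 1, so H_1 = Z_2.
  H_2: rank ker ∂_2 − rank ∂_3 = (10 − 10) − 0 = 0, and there is no ∂_3, so H_2 = 0.

(K is a triangulation of the real projective plane RP^2.)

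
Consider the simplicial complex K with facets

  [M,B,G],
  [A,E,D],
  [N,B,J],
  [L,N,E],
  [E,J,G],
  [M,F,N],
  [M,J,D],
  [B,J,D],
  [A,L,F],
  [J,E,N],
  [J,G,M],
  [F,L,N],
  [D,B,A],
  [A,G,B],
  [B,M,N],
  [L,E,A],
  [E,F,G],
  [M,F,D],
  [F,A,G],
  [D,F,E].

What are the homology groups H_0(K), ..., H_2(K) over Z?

H_0 ≅ Z,  H_1 ≅ Z ⊕ Z/2,  H_2 = 0.

We work with the vertex ordering A < B < D < E < F < G < J < L < M < N. The simplices of K, each written with vertices in increasing order, are:

  0-simplices (10): A, B, D, E, F, G, J, L, M, N
  1-simplices (30): AB, AD, AE, AF, AG, AL, BD, BG, BJ, BM, BN, DE, DF, DJ, DM, EF, EG, EJ, EL, EN, FG, FL, FM, FN, GJ, GM, JM, JN, LN, MN
  2-simplices (20): ABD, ABG, ADE, AEL, AFG, AFL, BDJ, BGM, BJN, BMN, DEF, DFM, DJM, EFG, EGJ, EJN, ELN, FLN, FMN, GJM

so the chain groups are C_0 ≅ Z^10, C_1 ≅ Z^30, C_2 ≅ Z^20.

Boundary ∂_1: C_1 → C_0 sends each edge [p,q] (with p < q) to q − p. For instance
  ∂FM = M − F.
As a 10×30 matrix over Z this has rank 9, with invariant factors (1,1,1,1,1,1,1,1,1).

Boundary ∂_2: C_2 → C_1 sends each 2-simplex [p,q,r] to [q,r] − [p,r] + [p,q]. For instance
  ∂FLN = LN − FN + FL,
  ∂BDJ = DJ − BJ + BD.
This gives a 30×20 integer matrix of rank 20; reducing to Smith normal form yields diagonal entries (1,1,1,1,1,1,1,1,1,1,1,1,1,1,1,1,1,1,1,2).

Now H_k = ker ∂_k / im ∂_{k+1}, so:

  H_0: rank C_0 − rank ∂_1 = 10 − 9 = 1, and the invariant factors of ∂_1 are all 1, so H_0 ≅ Z.
  H_1: rank ker ∂_1 − rank ∂_2 = (30 − 9) − 20 = 1, and ∂_2 has invariant factor 2 > 1, so H_1 ≅ Z ⊕ Z/2.
  H_2: rank ker ∂_2 − rank ∂_3 = (20 − 20) − 0 = 0, and there is no ∂_3, so H_2 ≅ 0.

As a check, the Euler characteristic is 10 − 30 + 20 = 0, which agrees with 1 − 1 + 0 = 0.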